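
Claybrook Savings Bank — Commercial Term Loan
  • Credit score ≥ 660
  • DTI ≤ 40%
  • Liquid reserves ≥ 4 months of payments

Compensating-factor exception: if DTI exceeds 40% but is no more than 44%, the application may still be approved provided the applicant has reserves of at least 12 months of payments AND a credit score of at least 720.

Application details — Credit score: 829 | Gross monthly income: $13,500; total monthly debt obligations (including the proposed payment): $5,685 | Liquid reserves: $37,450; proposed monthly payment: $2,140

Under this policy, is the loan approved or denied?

Approved

Credit score 829 ≥ 660 (meets base)
DTI = 5,685/13,500 = 42.1% > 40% — standard DTI limit exceeded.
Reserves: 37,450 ÷ 2,140 = 17.5 months (meets 4-month minimum)
42.1% falls in the override range (40%–44%), so the compensating-factor test applies.
Override check — reserves: 17.5 mo (ok); score: 829 (ok).
Both compensating conditions met → exception applies.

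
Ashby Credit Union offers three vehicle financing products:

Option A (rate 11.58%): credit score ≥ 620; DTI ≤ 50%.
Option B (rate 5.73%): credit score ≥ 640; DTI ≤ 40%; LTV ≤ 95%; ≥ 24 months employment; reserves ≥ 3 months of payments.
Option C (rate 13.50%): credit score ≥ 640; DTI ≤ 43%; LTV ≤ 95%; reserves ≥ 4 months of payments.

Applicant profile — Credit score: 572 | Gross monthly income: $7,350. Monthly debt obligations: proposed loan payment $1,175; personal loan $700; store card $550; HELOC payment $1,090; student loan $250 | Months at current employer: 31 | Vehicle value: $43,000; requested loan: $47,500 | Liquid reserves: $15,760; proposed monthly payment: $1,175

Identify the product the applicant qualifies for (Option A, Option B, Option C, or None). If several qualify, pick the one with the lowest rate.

Total debts = (1,175 + 700 + 550 + 1,090 + 250) = 3,765; DTI = 3,765/7,350 = 51.2%.
LTV = 47,500/43,000 = 110.5%.
Reserves = 15,760/1,175 = 13.4 months.
Option A: score 572 < 620; DTI 51.2% > 50% → does not qualify.
Option B: score 572 < 640; DTI 51.2% > 40%; LTV 110.5% > 95%; employment 31 ≥ 24 mo; reserves 13.4 ≥ 3 mo → does not qualify.
Option C: score 572 < 640; DTI 51.2% > 43%; LTV 110.5% > 95%; reserves 13.4 ≥ 4 mo → does not qualify.

None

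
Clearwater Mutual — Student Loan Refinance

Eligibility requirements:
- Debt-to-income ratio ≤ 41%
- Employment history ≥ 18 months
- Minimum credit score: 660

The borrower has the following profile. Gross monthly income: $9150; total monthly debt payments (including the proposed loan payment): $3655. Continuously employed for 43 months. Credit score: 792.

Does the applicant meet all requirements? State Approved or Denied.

Approved

Debt-to-income = 3,655/9,150 = 39.9% — meets 41% limit
Employment 43 ≥ 18 months
Credit score 792 ≥ 660 (meets)
All criteria satisfied.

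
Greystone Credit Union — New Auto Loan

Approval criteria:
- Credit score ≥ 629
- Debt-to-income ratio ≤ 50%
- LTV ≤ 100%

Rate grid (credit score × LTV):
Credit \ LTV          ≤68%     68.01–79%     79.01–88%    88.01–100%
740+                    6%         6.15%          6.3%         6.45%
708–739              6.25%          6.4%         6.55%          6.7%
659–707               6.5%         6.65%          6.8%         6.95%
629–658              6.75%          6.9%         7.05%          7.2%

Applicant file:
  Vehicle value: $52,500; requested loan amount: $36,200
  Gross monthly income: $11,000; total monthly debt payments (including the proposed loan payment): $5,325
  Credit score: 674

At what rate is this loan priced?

Credit score 674 ≥ 629; DTI: 5,325 ÷ 11,000 = 48.4%, within the 50% cap
LTV: 36,200 ÷ 52,500 = 69%, within 100% cap
Credit 674 → row 659–707; LTV 69% → column 68.01–79%. Grid cell → 6.65%.

6.65%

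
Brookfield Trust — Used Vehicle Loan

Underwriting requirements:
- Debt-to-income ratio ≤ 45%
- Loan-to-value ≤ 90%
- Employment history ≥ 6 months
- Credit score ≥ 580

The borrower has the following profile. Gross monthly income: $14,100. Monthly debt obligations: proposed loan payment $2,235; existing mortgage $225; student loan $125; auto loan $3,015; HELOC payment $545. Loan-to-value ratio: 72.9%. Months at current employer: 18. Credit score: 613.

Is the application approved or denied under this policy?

Approved

Total monthly debts = (2,235 + 225 + 125 + 3,015 + 545) = 6,145. DTI: 6,145 ÷ 14,100 = 43.6%, within the 45% cap
LTV 72.9% — within 90%
Employment 18 ≥ 6 months
Credit score 613 ≥ 580 (meets)
All criteria satisfied.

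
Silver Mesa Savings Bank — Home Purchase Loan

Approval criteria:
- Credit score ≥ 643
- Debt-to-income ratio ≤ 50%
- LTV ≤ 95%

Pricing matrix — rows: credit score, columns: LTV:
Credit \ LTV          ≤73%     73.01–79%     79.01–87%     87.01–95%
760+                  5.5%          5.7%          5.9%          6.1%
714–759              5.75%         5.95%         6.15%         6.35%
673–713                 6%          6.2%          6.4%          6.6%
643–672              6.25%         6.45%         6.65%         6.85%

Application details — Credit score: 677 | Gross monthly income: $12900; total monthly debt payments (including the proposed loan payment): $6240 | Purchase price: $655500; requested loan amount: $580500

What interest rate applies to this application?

Credit score 677 ≥ 643; Debt-to-income = 6,240/12,900 = 48.4% — meets 50% limit
LTV: 580,500 ÷ 655,500 = 88.6%, within 95% cap
Score 677 is in the 673–713 band; LTV 88.6% is in the 87.01–95% band → 6.6%.

6.6%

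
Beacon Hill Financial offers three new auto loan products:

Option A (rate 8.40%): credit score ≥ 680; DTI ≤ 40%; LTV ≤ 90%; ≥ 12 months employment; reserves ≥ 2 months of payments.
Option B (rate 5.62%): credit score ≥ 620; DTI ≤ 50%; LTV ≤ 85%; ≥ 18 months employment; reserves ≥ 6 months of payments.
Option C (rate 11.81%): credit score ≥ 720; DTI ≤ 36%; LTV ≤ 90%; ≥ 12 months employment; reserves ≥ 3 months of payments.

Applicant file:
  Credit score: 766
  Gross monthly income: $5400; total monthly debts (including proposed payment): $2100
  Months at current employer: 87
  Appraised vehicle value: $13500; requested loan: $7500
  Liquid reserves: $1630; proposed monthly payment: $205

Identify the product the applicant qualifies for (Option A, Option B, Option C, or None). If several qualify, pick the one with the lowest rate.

Option B

DTI = 2,100/5,400 = 38.9%.
LTV = 7,500/13,500 = 55.6%.
Reserves = 1,630/205 = 8.0 months.
Option A: score 766 ≥ 680; DTI 38.9% ≤ 40%; LTV 55.6% ≤ 90%; employment 87 ≥ 12 mo; reserves 8.0 ≥ 2 mo → qualifies.
Option B: score 766 ≥ 620; DTI 38.9% ≤ 50%; LTV 55.6% ≤ 85%; employment 87 ≥ 18 mo; reserves 8.0 ≥ 6 mo → qualifies.
Option C: score 766 ≥ 720; DTI 38.9% > 36%; LTV 55.6% ≤ 90%; employment 87 ≥ 12 mo; reserves 8.0 ≥ 3 mo → does not qualify.
Qualifying: Option A, Option B. Lowest rate is 5.62% → Option B.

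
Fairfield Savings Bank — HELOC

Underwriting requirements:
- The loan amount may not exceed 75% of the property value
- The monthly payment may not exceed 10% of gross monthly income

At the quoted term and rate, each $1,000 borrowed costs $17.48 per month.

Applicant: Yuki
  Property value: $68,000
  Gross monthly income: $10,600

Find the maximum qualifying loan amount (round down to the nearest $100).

$51,000

Payment cap: 10% × $10,600 = $1,060/month.
At $17.48 per $1,000, that supports 1,060/17.48 × 1,000 ≈ $60,640 → $60,600.
LTV cap: 75% × $68,000 = $51,000 → $51,000.
Binding constraint: loan-to-value.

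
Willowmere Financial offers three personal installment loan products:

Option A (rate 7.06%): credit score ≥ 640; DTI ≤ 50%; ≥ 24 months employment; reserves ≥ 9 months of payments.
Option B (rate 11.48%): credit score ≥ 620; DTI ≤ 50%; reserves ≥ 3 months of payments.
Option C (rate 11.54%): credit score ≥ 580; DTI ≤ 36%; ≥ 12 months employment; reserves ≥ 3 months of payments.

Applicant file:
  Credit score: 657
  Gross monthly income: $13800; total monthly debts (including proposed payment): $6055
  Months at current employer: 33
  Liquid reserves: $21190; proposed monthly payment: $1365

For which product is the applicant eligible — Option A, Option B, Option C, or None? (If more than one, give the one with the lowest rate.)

DTI = 6,055/13,800 = 43.9%.
Reserves = 21,190/1,365 = 15.5 months.
Option A: score 657 ≥ 640; DTI 43.9% ≤ 50%; employment 33 ≥ 24 mo; reserves 15.5 ≥ 9 mo → qualifies.
Option B: score 657 ≥ 620; DTI 43.9% ≤ 50%; reserves 15.5 ≥ 3 mo → qualifies.
Option C: score 657 ≥ 580; DTI 43.9% > 36%; employment 33 ≥ 12 mo; reserves 15.5 ≥ 3 mo → does not qualify.
Qualifying: Option A, Option B. Lowest rate is 7.06% → Option A.

Option A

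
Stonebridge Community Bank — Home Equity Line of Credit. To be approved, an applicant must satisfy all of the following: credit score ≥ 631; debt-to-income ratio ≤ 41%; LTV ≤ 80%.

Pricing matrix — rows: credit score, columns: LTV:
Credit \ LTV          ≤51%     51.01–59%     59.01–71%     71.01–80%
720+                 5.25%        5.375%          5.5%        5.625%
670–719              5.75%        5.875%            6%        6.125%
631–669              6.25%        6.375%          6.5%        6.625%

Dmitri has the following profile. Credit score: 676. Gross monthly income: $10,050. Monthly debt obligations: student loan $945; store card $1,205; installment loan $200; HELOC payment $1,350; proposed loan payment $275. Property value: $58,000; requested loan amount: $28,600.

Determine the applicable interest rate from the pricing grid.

5.75%

Credit score 676 ≥ 631; Total monthly debts = (945 + 1,205 + 200 + 1,350 + 275) = 3,975. DTI = 3,975/10,050 = 39.6% ≤ 41%
LTV = 28,600/58,000 = 49.3% ≤ 80%
Credit 676 → row 670–719; LTV 49.3% → column ≤51%. Grid cell → 5.75%.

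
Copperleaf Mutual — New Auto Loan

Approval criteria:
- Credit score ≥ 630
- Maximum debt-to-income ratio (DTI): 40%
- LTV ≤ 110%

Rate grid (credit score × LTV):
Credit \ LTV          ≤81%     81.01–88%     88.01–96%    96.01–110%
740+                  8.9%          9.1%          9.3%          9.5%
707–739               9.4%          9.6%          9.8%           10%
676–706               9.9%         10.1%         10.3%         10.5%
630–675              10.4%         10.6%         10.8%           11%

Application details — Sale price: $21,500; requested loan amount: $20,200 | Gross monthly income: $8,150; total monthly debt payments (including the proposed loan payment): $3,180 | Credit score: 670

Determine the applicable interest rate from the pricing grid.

Credit score 670 ≥ 630; Debt-to-income = 3,180/8,150 = 39% — meets 40% limit
Loan-to-value = 20,200/21,500 = 94% — pass (110% max)
Row: 670 falls in 630–675. Column: 94% falls in 88.01–96%. Rate = 10.8%.

10.8%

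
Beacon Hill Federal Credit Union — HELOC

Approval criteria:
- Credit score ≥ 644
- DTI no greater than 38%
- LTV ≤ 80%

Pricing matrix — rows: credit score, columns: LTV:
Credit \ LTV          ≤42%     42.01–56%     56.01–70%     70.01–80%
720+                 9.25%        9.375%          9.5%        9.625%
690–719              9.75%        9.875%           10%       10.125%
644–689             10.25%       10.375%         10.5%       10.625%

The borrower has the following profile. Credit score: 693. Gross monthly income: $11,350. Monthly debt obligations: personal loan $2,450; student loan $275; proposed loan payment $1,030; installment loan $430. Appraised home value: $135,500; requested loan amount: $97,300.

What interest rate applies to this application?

10.125%

Credit score 693 ≥ 644; Total monthly debts = (2,450 + 275 + 1,030 + 430) = 4,185. Debt-to-income = 4,185/11,350 = 36.9% — meets 38% limit
LTV: 97,300 ÷ 135,500 = 71.8%, within 80% cap
Row: 693 falls in 690–719. Column: 71.8% falls in 70.01–80%. Rate = 10.125%.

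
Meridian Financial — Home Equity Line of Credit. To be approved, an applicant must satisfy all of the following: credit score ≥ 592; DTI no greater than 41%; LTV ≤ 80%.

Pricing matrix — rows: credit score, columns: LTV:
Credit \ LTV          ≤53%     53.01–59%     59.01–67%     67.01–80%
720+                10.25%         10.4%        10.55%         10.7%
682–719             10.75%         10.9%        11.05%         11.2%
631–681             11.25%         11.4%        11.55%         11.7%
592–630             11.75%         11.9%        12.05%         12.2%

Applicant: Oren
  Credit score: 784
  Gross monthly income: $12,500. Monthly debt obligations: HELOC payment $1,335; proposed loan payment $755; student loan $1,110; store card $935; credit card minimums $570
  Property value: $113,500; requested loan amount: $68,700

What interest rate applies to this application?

10.55%

Credit score 784 ≥ 592; Total monthly debts = (1,335 + 755 + 1,110 + 935 + 570) = 4,705. DTI: 4,705 ÷ 12,500 = 37.6%, within the 41% cap
LTV = 68,700/113,500 = 60.5% ≤ 80%
Score 784 is in the 720+ band; LTV 60.5% is in the 59.01–67% band → 10.55%.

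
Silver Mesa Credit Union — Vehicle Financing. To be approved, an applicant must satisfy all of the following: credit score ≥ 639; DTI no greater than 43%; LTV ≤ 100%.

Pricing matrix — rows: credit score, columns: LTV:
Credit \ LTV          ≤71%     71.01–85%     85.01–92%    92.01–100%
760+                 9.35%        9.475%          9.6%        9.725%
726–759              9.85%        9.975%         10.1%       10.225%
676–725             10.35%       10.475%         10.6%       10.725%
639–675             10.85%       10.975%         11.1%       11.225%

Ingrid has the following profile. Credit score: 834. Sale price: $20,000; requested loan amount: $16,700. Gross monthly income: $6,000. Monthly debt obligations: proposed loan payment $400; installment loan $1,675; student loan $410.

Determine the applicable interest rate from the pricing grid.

9.475%

Credit score 834 ≥ 639; Total monthly debts = (400 + 1,675 + 410) = 2,485. Debt-to-income = 2,485/6,000 = 41.4% — meets 43% limit
LTV: 16,700 ÷ 20,000 = 83.5%, within 100% cap
Credit 834 → row 760+; LTV 83.5% → column 71.01–85%. Grid cell → 9.475%.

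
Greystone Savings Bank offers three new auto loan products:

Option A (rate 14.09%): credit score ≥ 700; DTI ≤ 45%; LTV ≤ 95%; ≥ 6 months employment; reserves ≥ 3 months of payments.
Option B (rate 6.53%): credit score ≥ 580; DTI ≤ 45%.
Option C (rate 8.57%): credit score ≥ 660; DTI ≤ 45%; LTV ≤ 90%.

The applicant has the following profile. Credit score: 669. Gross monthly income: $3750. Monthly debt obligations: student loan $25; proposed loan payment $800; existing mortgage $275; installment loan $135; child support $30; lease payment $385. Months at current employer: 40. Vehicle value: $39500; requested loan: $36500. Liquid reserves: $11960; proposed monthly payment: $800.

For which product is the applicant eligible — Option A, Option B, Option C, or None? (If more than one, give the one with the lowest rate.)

Total debts = (25 + 800 + 275 + 135 + 30 + 385) = 1,650; DTI = 1,650/3,750 = 44%.
LTV = 36,500/39,500 = 92.4%.
Reserves = 11,960/800 = 14.9 months.
Option A: score 669 < 700; DTI 44% ≤ 45%; LTV 92.4% ≤ 95%; employment 40 ≥ 6 mo; reserves 14.9 ≥ 3 mo → does not qualify.
Option B: score 669 ≥ 580; DTI 44% ≤ 45% → qualifies.
Option C: score 669 ≥ 660; DTI 44% ≤ 45%; LTV 92.4% > 90% → does not qualify.

Option B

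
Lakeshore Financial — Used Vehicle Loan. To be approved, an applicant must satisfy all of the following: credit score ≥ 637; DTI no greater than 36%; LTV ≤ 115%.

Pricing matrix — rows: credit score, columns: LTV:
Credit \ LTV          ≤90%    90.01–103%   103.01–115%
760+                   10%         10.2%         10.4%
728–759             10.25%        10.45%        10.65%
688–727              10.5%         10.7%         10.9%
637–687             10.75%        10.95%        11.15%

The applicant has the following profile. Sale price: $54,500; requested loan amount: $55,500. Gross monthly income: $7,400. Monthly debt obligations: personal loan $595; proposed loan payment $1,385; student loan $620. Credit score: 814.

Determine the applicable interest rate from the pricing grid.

10.2%

Credit score 814 ≥ 637; Total monthly debts = (595 + 1,385 + 620) = 2,600. DTI: 2,600 ÷ 7,400 = 35.1%, within the 36% cap
Loan-to-value = 55,500/54,500 = 101.8% — pass (115% max)
Credit 814 → row 760+; LTV 101.8% → column 90.01–103%. Grid cell → 10.2%.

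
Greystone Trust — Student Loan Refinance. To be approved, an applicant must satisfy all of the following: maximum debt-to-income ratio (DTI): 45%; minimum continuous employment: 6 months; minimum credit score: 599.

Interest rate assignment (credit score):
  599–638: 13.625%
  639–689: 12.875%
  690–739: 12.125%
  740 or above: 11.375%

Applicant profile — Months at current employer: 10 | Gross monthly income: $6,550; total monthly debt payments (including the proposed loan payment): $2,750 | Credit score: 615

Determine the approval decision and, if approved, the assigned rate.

Approved at 13.625%

Credit score 615 ≥ 599 (meets minimum)
DTI = 2,750/6,550 = 42% ≤ 45%
Employment 10 ≥ 6 months
All requirements met. Score 615 falls in the 599–638 tier → 13.625%.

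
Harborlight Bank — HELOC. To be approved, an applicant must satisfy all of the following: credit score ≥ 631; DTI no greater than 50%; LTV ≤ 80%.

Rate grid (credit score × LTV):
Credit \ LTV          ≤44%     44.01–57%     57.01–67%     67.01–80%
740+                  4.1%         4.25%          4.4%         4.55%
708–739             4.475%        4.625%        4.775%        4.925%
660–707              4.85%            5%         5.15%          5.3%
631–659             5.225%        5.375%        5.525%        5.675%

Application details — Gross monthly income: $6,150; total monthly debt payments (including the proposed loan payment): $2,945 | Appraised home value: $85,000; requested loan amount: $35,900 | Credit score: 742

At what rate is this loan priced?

4.1%

Credit score 742 ≥ 631; DTI: 2,945 ÷ 6,150 = 47.9%, within the 50% cap
LTV: 35,900 ÷ 85,000 = 42.2%, within 80% cap
Score 742 is in the 740+ band; LTV 42.2% is in the ≤44% band → 4.1%.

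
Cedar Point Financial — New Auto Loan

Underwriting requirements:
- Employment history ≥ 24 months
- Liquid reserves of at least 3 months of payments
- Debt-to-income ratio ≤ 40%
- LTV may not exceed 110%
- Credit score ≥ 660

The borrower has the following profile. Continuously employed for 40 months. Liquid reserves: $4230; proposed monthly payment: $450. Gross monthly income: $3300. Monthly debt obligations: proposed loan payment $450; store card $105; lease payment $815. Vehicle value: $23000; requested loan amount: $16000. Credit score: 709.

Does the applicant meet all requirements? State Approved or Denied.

Denied

Employment 40 ≥ 24 months
Reserves = 4,230/450 = 9.4 months ≥ 3
Total monthly debts = (450 + 105 + 815) = 1,370. DTI: 1,370 ÷ 3,300 = 41.5%, exceeds the 40% cap
Loan-to-value = 16,000/23,000 = 69.6% — pass (110% max)
Credit score 709 ≥ 660 (meets)
Fails on DTI.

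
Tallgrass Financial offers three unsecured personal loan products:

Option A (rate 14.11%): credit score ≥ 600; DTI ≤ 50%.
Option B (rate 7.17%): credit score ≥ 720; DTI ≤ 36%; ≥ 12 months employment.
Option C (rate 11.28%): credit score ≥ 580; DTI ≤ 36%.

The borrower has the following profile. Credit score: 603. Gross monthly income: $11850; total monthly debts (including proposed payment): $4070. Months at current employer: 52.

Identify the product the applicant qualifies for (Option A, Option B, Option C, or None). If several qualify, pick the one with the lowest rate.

Option C

DTI = 4,070/11,850 = 34.3%.
Option A: score 603 ≥ 600; DTI 34.3% ≤ 50% → qualifies.
Option B: score 603 < 720; DTI 34.3% ≤ 36%; employment 52 ≥ 12 mo → does not qualify.
Option C: score 603 ≥ 580; DTI 34.3% ≤ 36% → qualifies.
Qualifying: Option A, Option C. Lowest rate is 11.28% → Option C.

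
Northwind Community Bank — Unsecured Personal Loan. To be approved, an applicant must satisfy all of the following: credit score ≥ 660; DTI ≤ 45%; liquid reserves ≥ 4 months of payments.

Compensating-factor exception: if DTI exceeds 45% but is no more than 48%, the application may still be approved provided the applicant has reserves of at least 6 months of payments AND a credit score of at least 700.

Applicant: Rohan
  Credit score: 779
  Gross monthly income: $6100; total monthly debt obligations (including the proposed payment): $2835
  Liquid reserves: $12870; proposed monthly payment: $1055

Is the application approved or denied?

Approved

Credit score 779 ≥ 660 (meets base)
DTI = 2,835/6,100 = 46.5% > 45% — standard DTI limit exceeded.
Liquid reserves cover 12,870/1,055 = 12.2 months — ≥ 4 required
46.5% falls in the override range (45%–48%), so the compensating-factor test applies.
Reserves 12.2 ≥ 6 months; credit score 779 ≥ 700.
Both override conditions satisfied; DTI exception granted.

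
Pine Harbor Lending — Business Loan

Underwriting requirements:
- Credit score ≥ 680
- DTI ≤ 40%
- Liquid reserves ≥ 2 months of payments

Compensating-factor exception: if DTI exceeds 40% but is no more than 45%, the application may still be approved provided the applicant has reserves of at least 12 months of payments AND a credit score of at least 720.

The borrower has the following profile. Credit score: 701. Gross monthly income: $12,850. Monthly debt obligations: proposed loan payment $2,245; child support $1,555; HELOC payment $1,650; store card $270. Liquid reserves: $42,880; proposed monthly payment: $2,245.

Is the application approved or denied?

Credit score 701 ≥ 680 (meets base)
Total debts = (2,245 + 1,555 + 1,650 + 270) = 5,720. DTI = 5,720/12,850 = 44.5% > 40% — standard DTI limit exceeded.
Reserves = 42,880/2,245 = 19.1 months ≥ 2
44.5% falls in the override range (40%–45%), so the compensating-factor test applies.
Reserves 19.1 ≥ 12 months; credit score 701 < 720.
Override conditions not both satisfied; exception does not apply.

Denied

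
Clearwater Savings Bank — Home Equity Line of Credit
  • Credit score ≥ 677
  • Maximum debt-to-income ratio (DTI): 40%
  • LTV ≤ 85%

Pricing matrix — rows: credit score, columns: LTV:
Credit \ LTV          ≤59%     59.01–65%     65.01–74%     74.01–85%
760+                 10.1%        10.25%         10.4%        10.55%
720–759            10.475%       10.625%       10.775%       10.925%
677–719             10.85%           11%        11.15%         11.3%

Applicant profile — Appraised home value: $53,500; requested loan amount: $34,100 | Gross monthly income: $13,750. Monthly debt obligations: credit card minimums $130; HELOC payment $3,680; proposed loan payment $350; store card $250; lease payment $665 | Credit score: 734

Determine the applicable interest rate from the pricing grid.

10.625%

Credit score 734 ≥ 677; Total monthly debts = (130 + 3,680 + 350 + 250 + 665) = 5,075. DTI = 5,075/13,750 = 36.9% ≤ 40%
LTV: 34,100 ÷ 53,500 = 63.7%, within 85% cap
Credit 734 → row 720–759; LTV 63.7% → column 59.01–65%. Grid cell → 10.625%.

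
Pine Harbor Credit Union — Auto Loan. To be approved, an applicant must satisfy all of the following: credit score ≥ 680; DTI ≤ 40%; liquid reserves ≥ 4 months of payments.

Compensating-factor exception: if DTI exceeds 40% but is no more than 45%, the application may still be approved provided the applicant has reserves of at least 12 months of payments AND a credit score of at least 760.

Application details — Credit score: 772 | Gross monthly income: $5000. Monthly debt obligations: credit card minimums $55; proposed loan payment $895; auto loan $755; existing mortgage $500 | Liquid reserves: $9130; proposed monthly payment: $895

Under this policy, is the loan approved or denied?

Credit score 772 ≥ 680 (meets base)
Total debts = (55 + 895 + 755 + 500) = 2,205. DTI: 2,205 ÷ 5,000 = 44.1%, over the 40% base limit.
Reserves: 9,130 ÷ 895 = 10.2 months (meets 4-month minimum)
44.1% falls in the override range (40%–45%), so the compensating-factor test applies.
Reserves 10.2 < 12 months; credit score 772 ≥ 760.
Override conditions not both satisfied; exception does not apply.

Denied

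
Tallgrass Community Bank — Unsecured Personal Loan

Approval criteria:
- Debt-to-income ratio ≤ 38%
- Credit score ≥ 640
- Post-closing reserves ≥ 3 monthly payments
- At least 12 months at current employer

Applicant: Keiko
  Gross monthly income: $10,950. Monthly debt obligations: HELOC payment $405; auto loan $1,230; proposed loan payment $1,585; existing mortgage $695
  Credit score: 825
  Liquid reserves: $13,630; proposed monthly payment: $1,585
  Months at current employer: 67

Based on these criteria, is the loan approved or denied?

Approved

Total monthly debts = (405 + 1,230 + 1,585 + 695) = 3,915. DTI = 3,915/10,950 = 35.8% ≤ 38%
Credit score 825 ≥ 640 (meets)
Liquid reserves cover 13,630/1,585 = 8.6 months — ≥ 3 required
Employment 67 ≥ 12 months
All criteria satisfied.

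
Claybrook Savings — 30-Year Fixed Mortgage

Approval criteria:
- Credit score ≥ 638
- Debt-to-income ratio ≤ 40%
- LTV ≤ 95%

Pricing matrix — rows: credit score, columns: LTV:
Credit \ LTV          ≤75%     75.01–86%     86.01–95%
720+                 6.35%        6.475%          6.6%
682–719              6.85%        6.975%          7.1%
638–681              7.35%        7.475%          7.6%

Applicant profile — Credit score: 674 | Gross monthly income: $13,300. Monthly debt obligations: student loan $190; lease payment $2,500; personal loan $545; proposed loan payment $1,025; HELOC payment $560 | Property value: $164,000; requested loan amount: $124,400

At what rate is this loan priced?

Credit score 674 ≥ 638; Total monthly debts = (190 + 2,500 + 545 + 1,025 + 560) = 4,820. DTI: 4,820 ÷ 13,300 = 36.2%, within the 40% cap
LTV = 124,400/164,000 = 75.9% ≤ 95%
Score 674 is in the 638–681 band; LTV 75.9% is in the 75.01–86% band → 7.475%.

7.475%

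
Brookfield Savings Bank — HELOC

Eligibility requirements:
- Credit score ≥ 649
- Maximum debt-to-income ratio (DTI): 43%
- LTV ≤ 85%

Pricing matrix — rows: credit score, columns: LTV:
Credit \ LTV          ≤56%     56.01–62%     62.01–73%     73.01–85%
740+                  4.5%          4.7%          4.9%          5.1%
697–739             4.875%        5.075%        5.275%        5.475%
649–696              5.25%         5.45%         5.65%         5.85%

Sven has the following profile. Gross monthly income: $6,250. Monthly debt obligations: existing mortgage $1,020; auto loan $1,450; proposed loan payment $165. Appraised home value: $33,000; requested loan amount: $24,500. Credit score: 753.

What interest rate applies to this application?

Credit score 753 ≥ 649; Total monthly debts = (1,020 + 1,450 + 165) = 2,635. DTI: 2,635 ÷ 6,250 = 42.2%, within the 43% cap
LTV = 24,500/33,000 = 74.2% ≤ 85%
Score 753 is in the 740+ band; LTV 74.2% is in the 73.01–85% band → 5.1%.

5.1%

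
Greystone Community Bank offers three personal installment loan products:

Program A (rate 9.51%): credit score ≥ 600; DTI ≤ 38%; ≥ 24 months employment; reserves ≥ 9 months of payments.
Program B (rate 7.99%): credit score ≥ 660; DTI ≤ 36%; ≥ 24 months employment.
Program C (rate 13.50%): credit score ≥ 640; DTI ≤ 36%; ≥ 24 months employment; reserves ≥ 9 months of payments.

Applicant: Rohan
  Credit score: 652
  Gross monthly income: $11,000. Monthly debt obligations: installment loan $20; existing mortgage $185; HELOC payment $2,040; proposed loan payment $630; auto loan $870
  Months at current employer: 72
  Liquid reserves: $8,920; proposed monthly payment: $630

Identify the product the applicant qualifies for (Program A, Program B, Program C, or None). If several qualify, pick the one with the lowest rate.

Program A

Total debts = (20 + 185 + 2,040 + 630 + 870) = 3,745; DTI = 3,745/11,000 = 34%.
Reserves = 8,920/630 = 14.2 months.
Program A: score 652 ≥ 600; DTI 34% ≤ 38%; employment 72 ≥ 24 mo; reserves 14.2 ≥ 9 mo → qualifies.
Program B: score 652 < 660; DTI 34% ≤ 36%; employment 72 ≥ 24 mo → does not qualify.
Program C: score 652 ≥ 640; DTI 34% ≤ 36%; employment 72 ≥ 24 mo; reserves 14.2 ≥ 9 mo → qualifies.
Qualifying: Program A, Program C. Lowest rate is 9.51% → Program A.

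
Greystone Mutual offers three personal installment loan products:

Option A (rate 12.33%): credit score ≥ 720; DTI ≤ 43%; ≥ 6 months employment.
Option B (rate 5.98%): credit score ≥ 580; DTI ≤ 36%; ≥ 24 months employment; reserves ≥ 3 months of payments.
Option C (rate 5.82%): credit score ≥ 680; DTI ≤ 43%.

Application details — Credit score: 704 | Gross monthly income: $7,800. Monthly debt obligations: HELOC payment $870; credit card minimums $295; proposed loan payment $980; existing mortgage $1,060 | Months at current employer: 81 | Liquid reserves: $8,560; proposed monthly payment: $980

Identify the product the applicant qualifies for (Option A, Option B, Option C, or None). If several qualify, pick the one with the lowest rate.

Total debts = (870 + 295 + 980 + 1,060) = 3,205; DTI = 3,205/7,800 = 41.1%.
Reserves = 8,560/980 = 8.7 months.
Option A: score 704 < 720; DTI 41.1% ≤ 43%; employment 81 ≥ 6 mo → does not qualify.
Option B: score 704 ≥ 580; DTI 41.1% > 36%; employment 81 ≥ 24 mo; reserves 8.7 ≥ 3 mo → does not qualify.
Option C: score 704 ≥ 680; DTI 41.1% ≤ 43% → qualifies.

Option C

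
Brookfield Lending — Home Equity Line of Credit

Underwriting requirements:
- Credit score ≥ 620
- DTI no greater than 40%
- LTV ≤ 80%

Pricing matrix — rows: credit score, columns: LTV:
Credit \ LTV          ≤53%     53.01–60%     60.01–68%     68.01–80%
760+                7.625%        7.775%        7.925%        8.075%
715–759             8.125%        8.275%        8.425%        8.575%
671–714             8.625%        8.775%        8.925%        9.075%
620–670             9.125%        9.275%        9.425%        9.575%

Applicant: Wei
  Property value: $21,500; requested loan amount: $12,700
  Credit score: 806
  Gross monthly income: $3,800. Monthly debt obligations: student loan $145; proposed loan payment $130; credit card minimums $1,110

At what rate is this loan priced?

7.775%

Credit score 806 ≥ 620; Total monthly debts = (145 + 130 + 1,110) = 1,385. DTI: 1,385 ÷ 3,800 = 36.4%, within the 40% cap
Loan-to-value = 12,700/21,500 = 59.1% — pass (80% max)
Score 806 is in the 760+ band; LTV 59.1% is in the 53.01–60% band → 7.775%.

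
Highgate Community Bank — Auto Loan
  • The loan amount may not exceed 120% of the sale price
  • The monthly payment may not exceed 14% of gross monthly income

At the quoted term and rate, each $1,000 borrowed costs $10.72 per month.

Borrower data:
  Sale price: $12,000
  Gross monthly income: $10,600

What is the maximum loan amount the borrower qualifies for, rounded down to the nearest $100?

Payment cap: 14% × $10,600 = $1,484/month.
At $10.72 per $1,000, that supports 1,484/10.72 × 1,000 ≈ $138,432 → $138,400.
LTV cap: 120% × $12,000 = $14,400 → $14,400.
Binding constraint: loan-to-value.

$14,400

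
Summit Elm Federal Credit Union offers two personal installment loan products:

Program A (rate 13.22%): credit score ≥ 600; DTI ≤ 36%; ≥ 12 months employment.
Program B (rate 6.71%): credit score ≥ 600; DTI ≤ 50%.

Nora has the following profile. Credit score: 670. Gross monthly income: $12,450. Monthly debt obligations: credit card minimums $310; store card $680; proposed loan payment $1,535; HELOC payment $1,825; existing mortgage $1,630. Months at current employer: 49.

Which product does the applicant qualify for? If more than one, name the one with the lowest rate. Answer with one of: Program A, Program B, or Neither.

Program B

Total debts = (310 + 680 + 1,535 + 1,825 + 1,630) = 5,980; DTI = 5,980/12,450 = 48%.
Program A: score 670 ≥ 600; DTI 48% > 36%; employment 49 ≥ 12 mo → does not qualify.
Program B: score 670 ≥ 600; DTI 48% ≤ 50% → qualifies.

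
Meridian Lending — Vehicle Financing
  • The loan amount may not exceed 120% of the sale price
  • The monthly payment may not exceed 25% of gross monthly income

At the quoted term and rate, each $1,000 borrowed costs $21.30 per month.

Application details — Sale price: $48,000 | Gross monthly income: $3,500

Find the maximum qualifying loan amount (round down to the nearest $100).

$41,000

Payment cap: 25% × $3,500 = $875/month.
At $21.30 per $1,000, that supports 875/21.30 × 1,000 ≈ $41,079 → $41,000.
LTV cap: 120% × $48,000 = $57,600 → $57,600.
Binding constraint: payment-to-income.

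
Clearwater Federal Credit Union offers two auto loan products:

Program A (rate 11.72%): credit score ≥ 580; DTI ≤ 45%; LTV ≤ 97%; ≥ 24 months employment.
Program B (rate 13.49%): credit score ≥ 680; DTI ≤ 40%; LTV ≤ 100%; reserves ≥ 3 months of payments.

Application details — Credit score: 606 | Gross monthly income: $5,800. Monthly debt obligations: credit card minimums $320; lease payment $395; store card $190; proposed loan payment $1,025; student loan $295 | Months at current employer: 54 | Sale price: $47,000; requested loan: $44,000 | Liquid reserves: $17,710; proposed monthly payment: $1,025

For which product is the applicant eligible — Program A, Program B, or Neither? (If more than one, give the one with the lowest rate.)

Total debts = (320 + 395 + 190 + 1,025 + 295) = 2,225; DTI = 2,225/5,800 = 38.4%.
LTV = 44,000/47,000 = 93.6%.
Reserves = 17,710/1,025 = 17.3 months.
Program A: score 606 ≥ 580; DTI 38.4% ≤ 45%; LTV 93.6% ≤ 97%; employment 54 ≥ 24 mo → qualifies.
Program B: score 606 < 680; DTI 38.4% ≤ 40%; LTV 93.6% ≤ 100%; reserves 17.3 ≥ 3 mo → does not qualify.

Program A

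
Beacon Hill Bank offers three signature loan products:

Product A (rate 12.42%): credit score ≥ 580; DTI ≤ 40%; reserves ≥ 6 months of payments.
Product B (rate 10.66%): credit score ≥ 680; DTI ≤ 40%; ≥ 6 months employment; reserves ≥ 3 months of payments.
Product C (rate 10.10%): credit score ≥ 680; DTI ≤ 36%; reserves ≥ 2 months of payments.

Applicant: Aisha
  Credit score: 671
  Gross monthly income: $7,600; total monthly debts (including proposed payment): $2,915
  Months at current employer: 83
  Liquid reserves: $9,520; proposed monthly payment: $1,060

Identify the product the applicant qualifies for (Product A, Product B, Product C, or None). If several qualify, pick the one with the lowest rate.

DTI = 2,915/7,600 = 38.4%.
Reserves = 9,520/1,060 = 9.0 months.
Product A: score 671 ≥ 580; DTI 38.4% ≤ 40%; reserves 9.0 ≥ 6 mo → qualifies.
Product B: score 671 < 680; DTI 38.4% ≤ 40%; employment 83 ≥ 6 mo; reserves 9.0 ≥ 3 mo → does not qualify.
Product C: score 671 < 680; DTI 38.4% > 36%; reserves 9.0 ≥ 2 mo → does not qualify.

Product A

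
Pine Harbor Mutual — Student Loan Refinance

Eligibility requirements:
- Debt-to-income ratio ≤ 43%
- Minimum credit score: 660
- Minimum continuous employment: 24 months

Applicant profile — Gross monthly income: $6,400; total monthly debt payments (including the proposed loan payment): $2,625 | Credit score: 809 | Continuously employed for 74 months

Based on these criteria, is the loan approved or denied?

Approved

Debt-to-income = 2,625/6,400 = 41% — meets 43% limit
Credit score 809 ≥ 660 (meets)
Employment 74 ≥ 24 months
All criteria satisfied.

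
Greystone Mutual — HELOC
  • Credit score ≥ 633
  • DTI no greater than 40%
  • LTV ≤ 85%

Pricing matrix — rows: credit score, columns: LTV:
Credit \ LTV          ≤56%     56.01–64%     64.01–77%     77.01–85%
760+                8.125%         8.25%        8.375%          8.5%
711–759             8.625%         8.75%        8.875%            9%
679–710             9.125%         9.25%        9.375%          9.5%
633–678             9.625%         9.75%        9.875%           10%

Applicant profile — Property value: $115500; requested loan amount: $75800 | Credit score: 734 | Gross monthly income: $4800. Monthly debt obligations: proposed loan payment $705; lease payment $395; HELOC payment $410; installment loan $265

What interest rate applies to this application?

Credit score 734 ≥ 633; Total monthly debts = (705 + 395 + 410 + 265) = 1,775. Debt-to-income = 1,775/4,800 = 37% — meets 40% limit
LTV = 75,800/115,500 = 65.6% ≤ 85%
Row: 734 falls in 711–759. Column: 65.6% falls in 64.01–77%. Rate = 8.875%.

8.875%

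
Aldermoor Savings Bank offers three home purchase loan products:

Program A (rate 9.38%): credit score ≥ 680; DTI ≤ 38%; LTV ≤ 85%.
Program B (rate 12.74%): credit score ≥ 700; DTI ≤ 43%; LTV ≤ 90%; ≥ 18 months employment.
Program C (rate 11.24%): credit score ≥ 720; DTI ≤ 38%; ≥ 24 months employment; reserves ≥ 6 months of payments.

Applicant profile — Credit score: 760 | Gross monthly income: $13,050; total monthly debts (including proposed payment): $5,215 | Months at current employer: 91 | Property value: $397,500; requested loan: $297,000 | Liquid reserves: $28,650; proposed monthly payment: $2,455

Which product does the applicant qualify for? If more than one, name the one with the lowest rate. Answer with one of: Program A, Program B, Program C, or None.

Program B

DTI = 5,215/13,050 = 40%.
LTV = 297,000/397,500 = 74.7%.
Reserves = 28,650/2,455 = 11.7 months.
Program A: score 760 ≥ 680; DTI 40% > 38%; LTV 74.7% ≤ 85% → does not qualify.
Program B: score 760 ≥ 700; DTI 40% ≤ 43%; LTV 74.7% ≤ 90%; employment 91 ≥ 18 mo → qualifies.
Program C: score 760 ≥ 720; DTI 40% > 38%; employment 91 ≥ 24 mo; reserves 11.7 ≥ 6 mo → does not qualify.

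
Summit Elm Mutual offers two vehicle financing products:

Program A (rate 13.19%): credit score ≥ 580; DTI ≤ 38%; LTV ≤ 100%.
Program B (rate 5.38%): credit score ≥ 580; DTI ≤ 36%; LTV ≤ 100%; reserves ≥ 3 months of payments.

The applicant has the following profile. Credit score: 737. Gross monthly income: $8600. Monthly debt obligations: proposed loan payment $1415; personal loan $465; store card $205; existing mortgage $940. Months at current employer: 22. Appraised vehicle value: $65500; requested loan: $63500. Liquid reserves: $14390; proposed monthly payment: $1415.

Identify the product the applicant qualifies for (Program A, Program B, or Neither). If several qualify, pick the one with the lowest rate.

Total debts = (1,415 + 465 + 205 + 940) = 3,025; DTI = 3,025/8,600 = 35.2%.
LTV = 63,500/65,500 = 96.9%.
Reserves = 14,390/1,415 = 10.2 months.
Program A: score 737 ≥ 580; DTI 35.2% ≤ 38%; LTV 96.9% ≤ 100% → qualifies.
Program B: score 737 ≥ 580; DTI 35.2% ≤ 36%; LTV 96.9% ≤ 100%; reserves 10.2 ≥ 3 mo → qualifies.
Qualifying: Program A, Program B. Lowest rate is 5.38% → Program B.

Program B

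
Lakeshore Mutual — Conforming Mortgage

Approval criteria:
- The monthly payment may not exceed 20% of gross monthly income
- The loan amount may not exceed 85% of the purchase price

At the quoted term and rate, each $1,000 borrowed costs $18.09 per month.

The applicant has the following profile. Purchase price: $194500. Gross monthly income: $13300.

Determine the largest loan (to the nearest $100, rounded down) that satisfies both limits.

$147,000

Payment cap: 20% × $13,300 = $2,660/month.
At $18.09 per $1,000, that supports 2,660/18.09 × 1,000 ≈ $147,042 → $147,000.
LTV cap: 85% × $194,500 = $165,325 → $165,300.
Binding constraint: payment-to-income.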